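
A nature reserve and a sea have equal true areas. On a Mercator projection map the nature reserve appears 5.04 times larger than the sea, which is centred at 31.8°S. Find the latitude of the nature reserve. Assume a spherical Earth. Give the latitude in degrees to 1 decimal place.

67.8°

Mercator areal scale is sec²φ, so apparent-area ratio = sec²φ₁ / sec²φ₂ = cos²φ₂ / cos²φ₁.
cos²φ₂ / cos²φ₁ = 5.04  ⇒  cos φ₁ = cos 31.8° / √5.04 = 0.8499/2.245 = 0.3786.
φ₁ = arccos(0.3786) ≈ 67.8°.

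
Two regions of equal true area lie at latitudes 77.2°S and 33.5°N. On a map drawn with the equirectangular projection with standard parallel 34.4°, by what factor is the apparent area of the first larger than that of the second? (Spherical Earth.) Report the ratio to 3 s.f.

3.76

With standard parallel φ₀ = 34.4°, the equirectangular projection gives x = Rλ cos φ₀, y = Rφ, so h = 1 and k = cos 34.4° / cos φ.
Areal scale at 77.2°: h·k = 1.000 × 3.724 = 3.724.
Areal scale at 33.5°: h·k = 1.000 × 0.9895 = 0.9895.
Ratio = 3.724/0.9895 ≈ 3.76.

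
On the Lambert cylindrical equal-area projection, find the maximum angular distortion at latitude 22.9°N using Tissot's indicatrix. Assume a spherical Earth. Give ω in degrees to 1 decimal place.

9.4°

The Lambert cylindrical equal-area projection is the cylindrical equal-area projection with its standard parallel at the equator (φ₀ = 0). Cylindrical equal-area (φ₀ = 0°): h = cos φ / cos 0° along meridians, k = cos 0° / cos φ along parallels; h·k = 1.
At 22.9°: h = 0.9212, k = 1.086; principal scales a = 1.086, b = 0.9212.
sin(ω/2) = (a − b)/(a + b) = 0.1644/2.007 = 0.08191, so ω = 2 arcsin(0.08191) ≈ 9.4°.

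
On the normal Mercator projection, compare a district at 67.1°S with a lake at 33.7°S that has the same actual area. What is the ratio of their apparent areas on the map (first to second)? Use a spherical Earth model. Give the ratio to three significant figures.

On Mercator, area is exaggerated by sec²φ = 1/cos²φ.
At 67.1°: sec²(67.1°) = 1/0.3891² = 6.604.
At 33.7°: sec²(33.7°) = 1/0.8320² = 1.445.
Ratio = 6.604/1.445 = cos²(33.7°)/cos²(67.1°) ≈ 4.57.

4.57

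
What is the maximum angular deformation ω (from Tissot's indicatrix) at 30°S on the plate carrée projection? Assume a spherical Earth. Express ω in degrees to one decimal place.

In the plate carrée (x = Rλ, y = Rφ), meridians are true-scale (h = 1) and parallels are stretched by k = sec φ.
At 30°: h = 1.000, k = 1.155; principal scales a = 1.155, b = 1.000.
sin(ω/2) = (a − b)/(a + b) = 0.1547/2.155 = 0.07180, so ω = 2 arcsin(0.07180) ≈ 8.2°.

8.2°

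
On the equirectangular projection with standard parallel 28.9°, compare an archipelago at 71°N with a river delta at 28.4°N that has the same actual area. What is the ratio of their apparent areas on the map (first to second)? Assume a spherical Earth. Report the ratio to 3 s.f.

In the equirectangular projection with standard parallel φ₀ = 28.9° (x = Rλ cos φ₀, y = Rφ), meridians are true-scale (h = 1) and the parallel scale is k = cos φ₀ / cos φ.
Areal scale at 71°: h·k = 1.000 × 2.689 = 2.689.
Areal scale at 28.4°: h·k = 1.000 × 0.9952 = 0.9952.
Ratio = 2.689/0.9952 ≈ 2.70.

2.70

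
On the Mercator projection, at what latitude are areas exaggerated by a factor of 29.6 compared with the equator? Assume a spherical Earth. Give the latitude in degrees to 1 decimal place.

Mercator areal scale is sec²φ.
sec²φ = 29.6  ⇒  cos²φ = 0.03378  ⇒  cos φ = 0.1838.
φ = arccos(0.1838) ≈ 79.4°.

79.4°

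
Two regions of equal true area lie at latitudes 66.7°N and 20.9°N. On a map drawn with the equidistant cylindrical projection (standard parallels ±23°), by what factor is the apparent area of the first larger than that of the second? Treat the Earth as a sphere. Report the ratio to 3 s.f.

The equidistant cylindrical projection with φ₀ = 23° has h = 1 (meridians true) and k = cos φ₀ / cos φ along parallels.
Areal scale at 66.7°: h·k = 1.000 × 2.327 = 2.327.
Areal scale at 20.9°: h·k = 1.000 × 0.9853 = 0.9853.
Ratio = 2.327/0.9853 ≈ 2.36.

2.36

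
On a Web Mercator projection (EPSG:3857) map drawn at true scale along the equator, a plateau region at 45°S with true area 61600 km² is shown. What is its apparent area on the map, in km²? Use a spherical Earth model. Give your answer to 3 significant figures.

For Mercator, h = k = sec φ (a conformal cylindrical projection has a single point scale, 1/cos φ).
Areal scale = k² = sec²φ = 1/cos²(45°) = 1/0.7071² = 2.000.
Apparent area = 61600 × 2.000 ≈ 123000 km².

123000 km²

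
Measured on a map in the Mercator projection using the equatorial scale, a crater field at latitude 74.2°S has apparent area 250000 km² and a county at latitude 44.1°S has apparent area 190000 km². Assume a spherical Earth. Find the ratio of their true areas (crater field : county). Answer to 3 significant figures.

0.189

Mercator's areal exaggeration is sec²φ; hence true area = (apparent area) · cos²φ.
True area of crater field: 250000 × cos²(74.2°) = 250000 × 0.07414 = 18530 km².
True area of county: 190000 × cos²(44.1°) = 190000 × 0.5157 = 97980 km².
Ratio = 18530 / 97980 ≈ 0.189.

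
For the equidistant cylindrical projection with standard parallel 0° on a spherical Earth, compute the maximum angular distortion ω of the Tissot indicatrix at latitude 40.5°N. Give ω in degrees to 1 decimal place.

For the equirectangular projection with φ₀ = 0 (plate carrée), h = 1 along meridians and k = sec φ along parallels.
At 40.5°: h = 1.000, k = 1.315; principal scales a = 1.315, b = 1.000.
sin(ω/2) = (a − b)/(a + b) = 0.3151/2.315 = 0.1361, so ω = 2 arcsin(0.1361) ≈ 15.6°.

15.6°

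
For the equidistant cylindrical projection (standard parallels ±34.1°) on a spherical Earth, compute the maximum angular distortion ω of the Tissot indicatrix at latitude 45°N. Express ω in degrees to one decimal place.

9.0°

With standard parallel φ₀ = 34.1°, the equirectangular projection gives x = Rλ cos φ₀, y = Rφ, so h = 1 and k = cos 34.1° / cos φ.
At 45°: h = 1.000, k = 1.171; principal scales a = 1.171, b = 1.000.
sin(ω/2) = (a − b)/(a + b) = 0.1711/2.171 = 0.07879, so ω = 2 arcsin(0.07879) ≈ 9.0°.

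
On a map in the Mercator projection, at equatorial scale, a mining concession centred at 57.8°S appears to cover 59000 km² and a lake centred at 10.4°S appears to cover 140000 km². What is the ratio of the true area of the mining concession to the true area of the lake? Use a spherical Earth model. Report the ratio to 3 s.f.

0.124

Since Mercator area scale is 1/cos²φ, the true area equals the apparent area multiplied by cos²φ.
True area of mining concession: 59000 × cos²(57.8°) = 59000 × 0.2840 = 16750 km².
True area of lake: 140000 × cos²(10.4°) = 140000 × 0.9674 = 135400 km².
Ratio = 16750 / 135400 ≈ 0.124.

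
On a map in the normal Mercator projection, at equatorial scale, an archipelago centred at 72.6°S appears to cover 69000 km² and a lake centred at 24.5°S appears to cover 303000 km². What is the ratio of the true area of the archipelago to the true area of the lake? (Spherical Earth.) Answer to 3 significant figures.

Since Mercator area scale is 1/cos²φ, the true area equals the apparent area multiplied by cos²φ.
True area of archipelago: 69000 × cos²(72.6°) = 69000 × 0.08943 = 6170 km².
True area of lake: 303000 × cos²(24.5°) = 303000 × 0.8280 = 250900 km².
Ratio = 6170 / 250900 ≈ 0.0246.

0.0246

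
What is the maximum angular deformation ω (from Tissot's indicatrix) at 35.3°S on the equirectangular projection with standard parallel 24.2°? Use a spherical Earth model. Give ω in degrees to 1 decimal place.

6.4°

The equidistant cylindrical projection with φ₀ = 24.2° has h = 1 (meridians true) and k = cos φ₀ / cos φ along parallels.
At 35.3°: h = 1.000, k = 1.118; principal scales a = 1.118, b = 1.000.
sin(ω/2) = (a − b)/(a + b) = 0.1176/2.118 = 0.05554, so ω = 2 arcsin(0.05554) ≈ 6.4°.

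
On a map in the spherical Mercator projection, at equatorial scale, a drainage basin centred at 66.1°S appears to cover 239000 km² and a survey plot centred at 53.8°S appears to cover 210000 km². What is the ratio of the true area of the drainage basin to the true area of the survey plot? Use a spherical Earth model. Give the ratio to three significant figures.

On Mercator the areal scale is sec²φ, so true area = apparent × cos²φ.
True area of drainage basin: 239000 × cos²(66.1°) = 239000 × 0.1641 = 39230 km².
True area of survey plot: 210000 × cos²(53.8°) = 210000 × 0.3488 = 73250 km².
Ratio = 39230 / 73250 ≈ 0.536.

0.536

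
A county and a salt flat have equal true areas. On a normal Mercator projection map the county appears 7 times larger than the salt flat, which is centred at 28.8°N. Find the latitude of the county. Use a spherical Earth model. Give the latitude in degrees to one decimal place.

70.7°

Mercator areal scale is sec²φ, so apparent-area ratio = sec²φ₁ / sec²φ₂ = cos²φ₂ / cos²φ₁.
cos²φ₂ / cos²φ₁ = 7  ⇒  cos φ₁ = cos 28.8° / √7 = 0.8763/2.646 = 0.3312.
φ₁ = arccos(0.3312) ≈ 70.7°.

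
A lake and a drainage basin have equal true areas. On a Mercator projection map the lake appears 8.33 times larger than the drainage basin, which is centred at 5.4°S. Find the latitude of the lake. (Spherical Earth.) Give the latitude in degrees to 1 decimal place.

On Mercator, (apparent₁)/(apparent₂) = sec²φ₁ / sec²φ₂ when true areas are equal.
cos²φ₂ / cos²φ₁ = 8.33  ⇒  cos φ₁ = cos 5.4° / √8.33 = 0.9956/2.886 = 0.3449.
φ₁ = arccos(0.3449) ≈ 69.8°.

69.8°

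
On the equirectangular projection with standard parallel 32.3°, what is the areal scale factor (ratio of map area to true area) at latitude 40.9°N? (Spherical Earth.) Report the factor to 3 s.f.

With standard parallel φ₀ = 32.3°, the equirectangular projection gives x = Rλ cos φ₀, y = Rφ, so h = 1 and k = cos 32.3° / cos φ.
Areal scale = h·k = 1 × cos φ₀ / cos φ; at 40.9°, h = 1.000, k = 1.118, so h·k = 1.118.

1.12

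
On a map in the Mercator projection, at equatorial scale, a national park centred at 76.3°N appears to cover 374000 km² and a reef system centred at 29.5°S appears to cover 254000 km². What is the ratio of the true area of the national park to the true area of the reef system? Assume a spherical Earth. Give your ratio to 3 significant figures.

0.109

Since Mercator area scale is 1/cos²φ, the true area equals the apparent area multiplied by cos²φ.
True area of national park: 374000 × cos²(76.3°) = 374000 × 0.05609 = 20980 km².
True area of reef system: 254000 × cos²(29.5°) = 254000 × 0.7575 = 192400 km².
Ratio = 20980 / 192400 ≈ 0.109.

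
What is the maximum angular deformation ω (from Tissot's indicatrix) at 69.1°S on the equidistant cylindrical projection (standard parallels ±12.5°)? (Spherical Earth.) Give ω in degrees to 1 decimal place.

55.4°

The equidistant cylindrical projection with φ₀ = 12.5° has h = 1 (meridians true) and k = cos φ₀ / cos φ along parallels.
At 69.1°: h = 1.000, k = 2.737; principal scales a = 2.737, b = 1.000.
sin(ω/2) = (a − b)/(a + b) = 1.737/3.737 = 0.4648, so ω = 2 arcsin(0.4648) ≈ 55.4°.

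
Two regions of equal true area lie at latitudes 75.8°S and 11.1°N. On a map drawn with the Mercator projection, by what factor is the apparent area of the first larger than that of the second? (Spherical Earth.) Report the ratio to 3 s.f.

16.0

On Mercator, area is exaggerated by sec²φ = 1/cos²φ.
At 75.8°: sec²(75.8°) = 1/0.2453² = 16.62.
At 11.1°: sec²(11.1°) = 1/0.9813² = 1.038.
Ratio = 16.62/1.038 = cos²(11.1°)/cos²(75.8°) ≈ 16.0.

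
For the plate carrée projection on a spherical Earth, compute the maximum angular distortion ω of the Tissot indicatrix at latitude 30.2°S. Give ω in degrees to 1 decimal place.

In the plate carrée (x = Rλ, y = Rφ), meridians are true-scale (h = 1) and parallels are stretched by k = sec φ.
At 30.2°: h = 1.000, k = 1.157; principal scales a = 1.157, b = 1.000.
sin(ω/2) = (a − b)/(a + b) = 0.1570/2.157 = 0.07280, so ω = 2 arcsin(0.07280) ≈ 8.4°.

8.4°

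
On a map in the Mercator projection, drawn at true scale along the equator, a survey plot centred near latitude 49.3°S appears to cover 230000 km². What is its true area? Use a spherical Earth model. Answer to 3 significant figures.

97800 km²

Mercator is conformal, so the point scale is isotropic: h = k = sec φ = 1/cos φ.
Areal scale = k² = sec²φ = 1/cos²(49.3°) = 1/0.6521² = 2.352.
True area = apparent / (areal scale) = 230000 / 2.352 ≈ 97800 km².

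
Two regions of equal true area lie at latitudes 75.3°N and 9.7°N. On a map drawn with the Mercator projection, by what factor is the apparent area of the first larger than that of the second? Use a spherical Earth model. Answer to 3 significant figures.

15.1

Mercator is conformal with k = sec φ, so areal scale = k² = sec²φ.
At 75.3°: sec²(75.3°) = 1/0.2538² = 15.53.
At 9.7°: sec²(9.7°) = 1/0.9857² = 1.029.
Ratio = 15.53/1.029 = cos²(9.7°)/cos²(75.3°) ≈ 15.1.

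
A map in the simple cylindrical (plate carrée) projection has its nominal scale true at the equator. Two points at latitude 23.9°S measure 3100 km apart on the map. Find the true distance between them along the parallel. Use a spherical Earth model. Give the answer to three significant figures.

2830 km

For the equirectangular projection with φ₀ = 0 (plate carrée), h = 1 along meridians and k = sec φ along parallels.
Along the parallel at 23.9°, map distances are exaggerated by k = sec 23.9° = 1.094.
True distance = 3100 / 1.094 = 3100 × cos 23.9° ≈ 2830 km.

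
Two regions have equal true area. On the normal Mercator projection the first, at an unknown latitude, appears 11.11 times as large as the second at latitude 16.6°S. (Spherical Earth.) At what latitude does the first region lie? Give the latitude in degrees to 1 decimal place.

On Mercator, (apparent₁)/(apparent₂) = sec²φ₁ / sec²φ₂ when true areas are equal.
cos²φ₂ / cos²φ₁ = 11.11  ⇒  cos φ₁ = cos 16.6° / √11.11 = 0.9583/3.333 = 0.2875.
φ₁ = arccos(0.2875) ≈ 73.3°.

73.3°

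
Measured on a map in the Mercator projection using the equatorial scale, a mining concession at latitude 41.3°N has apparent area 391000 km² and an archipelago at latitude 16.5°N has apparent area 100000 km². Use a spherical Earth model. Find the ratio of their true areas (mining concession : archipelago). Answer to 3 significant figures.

Since Mercator area scale is 1/cos²φ, the true area equals the apparent area multiplied by cos²φ.
True area of mining concession: 391000 × cos²(41.3°) = 391000 × 0.5644 = 220700 km².
True area of archipelago: 100000 × cos²(16.5°) = 100000 × 0.9193 = 91930 km².
Ratio = 220700 / 91930 ≈ 2.40.

2.40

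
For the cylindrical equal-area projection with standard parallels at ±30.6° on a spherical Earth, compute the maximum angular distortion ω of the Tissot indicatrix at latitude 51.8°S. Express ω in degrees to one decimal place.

37.2°

A cylindrical equal-area projection with standard parallel φ₀ has meridian scale h = cos φ / cos φ₀ and parallel scale k = cos φ₀ / cos φ (so areas are preserved, h·k = 1).
At 51.8°: h = 0.7185, k = 1.392; principal scales a = 1.392, b = 0.7185.
sin(ω/2) = (a − b)/(a + b) = 0.6734/2.110 = 0.3191, so ω = 2 arcsin(0.3191) ≈ 37.2°.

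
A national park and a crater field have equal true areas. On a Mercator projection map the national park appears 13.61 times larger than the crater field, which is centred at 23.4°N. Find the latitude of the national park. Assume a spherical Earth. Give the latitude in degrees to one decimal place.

75.6°

For equal true areas on Mercator, apparent areas scale as sec²φ, so the ratio is cos²φ₂ / cos²φ₁.
cos²φ₂ / cos²φ₁ = 13.61  ⇒  cos φ₁ = cos 23.4° / √13.61 = 0.9178/3.689 = 0.2488.
φ₁ = arccos(0.2488) ≈ 75.6°.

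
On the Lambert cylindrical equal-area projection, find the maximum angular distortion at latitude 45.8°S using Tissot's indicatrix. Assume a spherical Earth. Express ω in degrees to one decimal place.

40.5°

The Lambert cylindrical equal-area projection is the cylindrical equal-area projection with its standard parallel at the equator (φ₀ = 0). Cylindrical equal-area (φ₀ = 0°): h = cos φ / cos 0° along meridians, k = cos 0° / cos φ along parallels; h·k = 1.
At 45.8°: h = 0.6972, k = 1.434; principal scales a = 1.434, b = 0.6972.
sin(ω/2) = (a − b)/(a + b) = 0.7372/2.132 = 0.3459, so ω = 2 arcsin(0.3459) ≈ 40.5°.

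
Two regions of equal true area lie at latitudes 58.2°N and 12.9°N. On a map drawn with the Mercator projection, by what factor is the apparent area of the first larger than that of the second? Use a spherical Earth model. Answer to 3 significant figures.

3.42

Mercator areal scale is sec²φ.
At 58.2°: sec²(58.2°) = 1/0.5270² = 3.601.
At 12.9°: sec²(12.9°) = 1/0.9748² = 1.052.
Ratio = 3.601/1.052 = cos²(12.9°)/cos²(58.2°) ≈ 3.42.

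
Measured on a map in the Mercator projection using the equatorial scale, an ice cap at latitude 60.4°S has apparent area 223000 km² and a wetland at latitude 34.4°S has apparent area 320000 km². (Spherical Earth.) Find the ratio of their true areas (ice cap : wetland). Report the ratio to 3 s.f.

0.250

Since Mercator area scale is 1/cos²φ, the true area equals the apparent area multiplied by cos²φ.
True area of ice cap: 223000 × cos²(60.4°) = 223000 × 0.2440 = 54410 km².
True area of wetland: 320000 × cos²(34.4°) = 320000 × 0.6808 = 217900 km².
Ratio = 54410 / 217900 ≈ 0.250.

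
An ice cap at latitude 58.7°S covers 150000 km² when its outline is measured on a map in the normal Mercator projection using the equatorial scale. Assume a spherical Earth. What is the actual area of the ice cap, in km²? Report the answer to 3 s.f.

40500 km²

The Mercator projection is conformal; its linear scale factor is the same in every direction and equals sec φ = 1/cos φ.
Areal scale = k² = sec²φ = 1/cos²(58.7°) = 1/0.5195² = 3.705.
True area = apparent / (areal scale) = 150000 / 3.705 ≈ 40500 km².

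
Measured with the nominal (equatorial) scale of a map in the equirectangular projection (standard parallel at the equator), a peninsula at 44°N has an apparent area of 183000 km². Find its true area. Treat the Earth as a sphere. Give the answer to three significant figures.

For the equirectangular projection with φ₀ = 0 (plate carrée), h = 1 along meridians and k = sec φ along parallels.
Areal scale = h·k = 1 × sec φ; at 44°, h = 1.000, k = 1.390, so h·k = 1.390.
True area = apparent / (areal scale) = 183000 / 1.390 ≈ 132000 km².

132000 km²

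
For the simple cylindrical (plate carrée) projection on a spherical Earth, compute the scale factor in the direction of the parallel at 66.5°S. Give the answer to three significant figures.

2.51

Plate carrée maps x = Rλ, y = Rφ. The meridian scale is h = 1 and the parallel scale is k = 1/cos φ = sec φ.
k = 1/cos 66.5° = 1/0.3987 = 2.508.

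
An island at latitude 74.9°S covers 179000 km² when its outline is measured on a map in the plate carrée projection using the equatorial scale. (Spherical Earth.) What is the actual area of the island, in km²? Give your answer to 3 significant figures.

For the equirectangular projection with φ₀ = 0 (plate carrée), h = 1 along meridians and k = sec φ along parallels.
Areal scale = h·k = 1 × sec φ; at 74.9°, h = 1.000, k = 3.839, so h·k = 3.839.
True area = apparent / (areal scale) = 179000 / 3.839 ≈ 46600 km².

46600 km²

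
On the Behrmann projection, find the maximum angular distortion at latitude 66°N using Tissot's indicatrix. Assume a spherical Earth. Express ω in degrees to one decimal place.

79.4°

Behrmann is a cylindrical equal-area projection with standard parallels at ±30°. For cylindrical equal-area with standard parallel φ₀, h = cos φ / cos φ₀ and k = cos φ₀ / cos φ, so h·k = 1.
At 66°: h = 0.4697, k = 2.129; principal scales a = 2.129, b = 0.4697.
sin(ω/2) = (a − b)/(a + b) = 1.660/2.599 = 0.6386, so ω = 2 arcsin(0.6386) ≈ 79.4°.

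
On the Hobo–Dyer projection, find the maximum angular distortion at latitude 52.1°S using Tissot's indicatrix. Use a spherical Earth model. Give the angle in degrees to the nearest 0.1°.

29.0°

The Hobo–Dyer projection is cylindrical equal-area with φ₀ = 37.5°. A cylindrical equal-area projection with standard parallel φ₀ has meridian scale h = cos φ / cos φ₀ and parallel scale k = cos φ₀ / cos φ (so areas are preserved, h·k = 1).
At 52.1°: h = 0.7743, k = 1.292; principal scales a = 1.292, b = 0.7743.
sin(ω/2) = (a − b)/(a + b) = 0.5172/2.066 = 0.2504, so ω = 2 arcsin(0.2504) ≈ 29.0°.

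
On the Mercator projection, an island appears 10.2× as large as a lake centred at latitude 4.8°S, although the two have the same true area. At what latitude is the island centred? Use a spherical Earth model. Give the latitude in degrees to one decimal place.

71.8°

Mercator areal scale is sec²φ, so apparent-area ratio = sec²φ₁ / sec²φ₂ = cos²φ₂ / cos²φ₁.
cos²φ₂ / cos²φ₁ = 10.2  ⇒  cos φ₁ = cos 4.8° / √10.2 = 0.9965/3.194 = 0.3120.
φ₁ = arccos(0.3120) ≈ 71.8°.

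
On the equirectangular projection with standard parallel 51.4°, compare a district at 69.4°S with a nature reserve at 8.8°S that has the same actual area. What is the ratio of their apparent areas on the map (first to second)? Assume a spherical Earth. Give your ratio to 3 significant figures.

2.81

With standard parallel φ₀ = 51.4°, the equirectangular projection gives x = Rλ cos φ₀, y = Rφ, so h = 1 and k = cos 51.4° / cos φ.
Areal scale at 69.4°: h·k = 1.000 × 1.773 = 1.773.
Areal scale at 8.8°: h·k = 1.000 × 0.6313 = 0.6313.
Ratio = 1.773/0.6313 ≈ 2.81.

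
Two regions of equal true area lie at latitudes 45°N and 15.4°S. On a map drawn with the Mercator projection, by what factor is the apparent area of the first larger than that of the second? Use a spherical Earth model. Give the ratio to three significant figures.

Mercator areal scale is sec²φ.
At 45°: sec²(45°) = 1/0.7071² = 2.000.
At 15.4°: sec²(15.4°) = 1/0.9641² = 1.076.
Ratio = 2.000/1.076 = cos²(15.4°)/cos²(45°) ≈ 1.86.

1.86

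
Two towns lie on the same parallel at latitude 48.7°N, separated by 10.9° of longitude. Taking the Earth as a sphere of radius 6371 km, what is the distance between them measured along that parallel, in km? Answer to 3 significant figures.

800 km

Arc length along a parallel = R cos φ · Δλ (with Δλ in radians).
= 6371 × cos 48.7° × (10.9° × π/180) = 6371 × 0.6600 × 0.1902 ≈ 800 km.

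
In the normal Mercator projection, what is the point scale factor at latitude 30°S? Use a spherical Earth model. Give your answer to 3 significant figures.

For Mercator, h = k = sec φ (a conformal cylindrical projection has a single point scale, 1/cos φ).
k = 1/cos 30° = 1/0.8660 = 1.155.

1.15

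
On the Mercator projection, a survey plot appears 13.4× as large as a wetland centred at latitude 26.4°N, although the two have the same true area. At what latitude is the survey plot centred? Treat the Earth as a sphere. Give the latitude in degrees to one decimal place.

Mercator areal scale is sec²φ, so apparent-area ratio = sec²φ₁ / sec²φ₂ = cos²φ₂ / cos²φ₁.
cos²φ₂ / cos²φ₁ = 13.4  ⇒  cos φ₁ = cos 26.4° / √13.4 = 0.8957/3.661 = 0.2447.
φ₁ = arccos(0.2447) ≈ 75.8°.

75.8°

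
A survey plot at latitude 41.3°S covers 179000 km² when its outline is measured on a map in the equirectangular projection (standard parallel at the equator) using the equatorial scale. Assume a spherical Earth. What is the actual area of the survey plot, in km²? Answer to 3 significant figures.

Plate carrée maps x = Rλ, y = Rφ. The meridian scale is h = 1 and the parallel scale is k = 1/cos φ = sec φ.
Areal scale = h·k = 1 × sec φ; at 41.3°, h = 1.000, k = 1.331, so h·k = 1.331.
True area = apparent / (areal scale) = 179000 / 1.331 ≈ 134000 km².

134000 km²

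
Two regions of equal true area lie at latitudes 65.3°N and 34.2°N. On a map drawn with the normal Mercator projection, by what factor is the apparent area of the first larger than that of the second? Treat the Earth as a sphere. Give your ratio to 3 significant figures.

Mercator areal scale is sec²φ.
At 65.3°: sec²(65.3°) = 1/0.4179² = 5.727.
At 34.2°: sec²(34.2°) = 1/0.8271² = 1.462.
Ratio = 5.727/1.462 = cos²(34.2°)/cos²(65.3°) ≈ 3.92.

3.92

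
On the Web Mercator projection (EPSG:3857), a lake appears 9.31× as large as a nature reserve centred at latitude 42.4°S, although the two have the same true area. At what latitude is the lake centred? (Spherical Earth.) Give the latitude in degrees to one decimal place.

76.0°

On Mercator, (apparent₁)/(apparent₂) = sec²φ₁ / sec²φ₂ when true areas are equal.
cos²φ₂ / cos²φ₁ = 9.31  ⇒  cos φ₁ = cos 42.4° / √9.31 = 0.7385/3.051 = 0.2420.
φ₁ = arccos(0.2420) ≈ 76.0°.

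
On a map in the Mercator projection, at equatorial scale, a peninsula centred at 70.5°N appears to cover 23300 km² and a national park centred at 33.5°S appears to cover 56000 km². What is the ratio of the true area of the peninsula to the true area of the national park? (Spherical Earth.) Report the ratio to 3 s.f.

On Mercator the areal scale is sec²φ, so true area = apparent × cos²φ.
True area of peninsula: 23300 × cos²(70.5°) = 23300 × 0.1114 = 2596 km².
True area of national park: 56000 × cos²(33.5°) = 56000 × 0.6954 = 38940 km².
Ratio = 2596 / 38940 ≈ 0.0667.

0.0667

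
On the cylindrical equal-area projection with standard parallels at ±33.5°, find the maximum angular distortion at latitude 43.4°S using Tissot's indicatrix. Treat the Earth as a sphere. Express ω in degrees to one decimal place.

15.7°

For cylindrical equal-area with standard parallel φ₀, h = cos φ / cos φ₀ and k = cos φ₀ / cos φ, so h·k = 1.
At 43.4°: h = 0.8713, k = 1.148; principal scales a = 1.148, b = 0.8713.
sin(ω/2) = (a − b)/(a + b) = 0.2764/2.019 = 0.1369, so ω = 2 arcsin(0.1369) ≈ 15.7°.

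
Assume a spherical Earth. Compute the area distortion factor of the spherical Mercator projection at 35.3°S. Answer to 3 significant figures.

For Mercator, h = k = sec φ (a conformal cylindrical projection has a single point scale, 1/cos φ).
Areal scale = k² = sec²φ = 1/cos²(35.3°) = 1/0.8161² = 1.501.

1.50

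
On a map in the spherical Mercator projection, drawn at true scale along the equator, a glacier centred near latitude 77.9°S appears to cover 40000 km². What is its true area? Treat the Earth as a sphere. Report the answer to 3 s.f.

1760 km²

For Mercator, h = k = sec φ (a conformal cylindrical projection has a single point scale, 1/cos φ).
Areal scale = k² = sec²φ = 1/cos²(77.9°) = 1/0.2096² = 22.76.
True area = apparent / (areal scale) = 40000 / 22.76 ≈ 1760 km².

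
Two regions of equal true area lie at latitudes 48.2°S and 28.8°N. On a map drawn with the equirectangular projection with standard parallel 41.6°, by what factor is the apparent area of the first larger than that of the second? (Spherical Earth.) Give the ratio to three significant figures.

1.31

With standard parallel φ₀ = 41.6°, the equirectangular projection gives x = Rλ cos φ₀, y = Rφ, so h = 1 and k = cos 41.6° / cos φ.
Areal scale at 48.2°: h·k = 1.000 × 1.122 = 1.122.
Areal scale at 28.8°: h·k = 1.000 × 0.8534 = 0.8534.
Ratio = 1.122/0.8534 ≈ 1.31.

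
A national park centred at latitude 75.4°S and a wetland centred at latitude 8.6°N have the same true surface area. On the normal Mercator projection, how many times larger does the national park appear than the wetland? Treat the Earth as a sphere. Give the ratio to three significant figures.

Mercator is conformal with k = sec φ, so areal scale = k² = sec²φ.
At 75.4°: sec²(75.4°) = 1/0.2521² = 15.74.
At 8.6°: sec²(8.6°) = 1/0.9888² = 1.023.
Ratio = 15.74/1.023 = cos²(8.6°)/cos²(75.4°) ≈ 15.4.

15.4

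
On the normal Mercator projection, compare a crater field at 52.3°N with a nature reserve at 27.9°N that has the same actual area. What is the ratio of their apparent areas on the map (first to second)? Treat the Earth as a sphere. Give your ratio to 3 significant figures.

On Mercator, area is exaggerated by sec²φ = 1/cos²φ.
At 52.3°: sec²(52.3°) = 1/0.6115² = 2.674.
At 27.9°: sec²(27.9°) = 1/0.8838² = 1.280.
Ratio = 2.674/1.280 = cos²(27.9°)/cos²(52.3°) ≈ 2.09.

2.09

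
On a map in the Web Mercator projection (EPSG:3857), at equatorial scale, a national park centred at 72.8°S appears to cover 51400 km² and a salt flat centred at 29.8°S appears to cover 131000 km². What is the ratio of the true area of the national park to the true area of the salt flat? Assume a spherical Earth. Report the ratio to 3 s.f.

Mercator's areal exaggeration is sec²φ; hence true area = (apparent area) · cos²φ.
True area of national park: 51400 × cos²(72.8°) = 51400 × 0.08744 = 4495 km².
True area of salt flat: 131000 × cos²(29.8°) = 131000 × 0.7530 = 98650 km².
Ratio = 4495 / 98650 ≈ 0.0456.

0.0456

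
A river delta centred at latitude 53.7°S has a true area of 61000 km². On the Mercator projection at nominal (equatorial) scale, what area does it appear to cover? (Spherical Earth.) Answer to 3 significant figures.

For Mercator, h = k = sec φ (a conformal cylindrical projection has a single point scale, 1/cos φ).
Areal scale = k² = sec²φ = 1/cos²(53.7°) = 1/0.5920² = 2.853.
Apparent area = 61000 × 2.853 ≈ 174000 km².

174000 km²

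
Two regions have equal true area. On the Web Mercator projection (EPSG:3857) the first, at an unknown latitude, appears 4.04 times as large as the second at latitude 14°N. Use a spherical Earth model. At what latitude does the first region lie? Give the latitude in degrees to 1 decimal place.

Mercator areal scale is sec²φ, so apparent-area ratio = sec²φ₁ / sec²φ₂ = cos²φ₂ / cos²φ₁.
cos²φ₂ / cos²φ₁ = 4.04  ⇒  cos φ₁ = cos 14° / √4.04 = 0.9703/2.010 = 0.4827.
φ₁ = arccos(0.4827) ≈ 61.1°.

61.1°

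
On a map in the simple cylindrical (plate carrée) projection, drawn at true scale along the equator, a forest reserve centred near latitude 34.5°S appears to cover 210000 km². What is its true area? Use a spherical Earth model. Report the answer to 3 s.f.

In the plate carrée (x = Rλ, y = Rφ), meridians are true-scale (h = 1) and parallels are stretched by k = sec φ.
Areal scale = h·k = 1 × sec φ; at 34.5°, h = 1.000, k = 1.213, so h·k = 1.213.
True area = apparent / (areal scale) = 210000 / 1.213 ≈ 173000 km².

173000 km²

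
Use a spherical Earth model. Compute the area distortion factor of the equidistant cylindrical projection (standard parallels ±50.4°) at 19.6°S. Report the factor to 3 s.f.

The equidistant cylindrical projection with φ₀ = 50.4° has h = 1 (meridians true) and k = cos φ₀ / cos φ along parallels.
Areal scale = h·k = 1 × cos φ₀ / cos φ; at 19.6°, h = 1.000, k = 0.6766, so h·k = 0.6766.

0.677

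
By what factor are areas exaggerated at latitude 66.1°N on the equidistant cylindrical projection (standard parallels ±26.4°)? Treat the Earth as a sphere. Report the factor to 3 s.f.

In the equirectangular projection with standard parallel φ₀ = 26.4° (x = Rλ cos φ₀, y = Rφ), meridians are true-scale (h = 1) and the parallel scale is k = cos φ₀ / cos φ.
Areal scale = h·k = 1 × cos φ₀ / cos φ; at 66.1°, h = 1.000, k = 2.211, so h·k = 2.211.

2.21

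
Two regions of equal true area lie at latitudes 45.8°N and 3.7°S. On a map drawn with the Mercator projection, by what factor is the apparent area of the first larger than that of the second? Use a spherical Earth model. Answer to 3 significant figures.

2.05

On Mercator, area is exaggerated by sec²φ = 1/cos²φ.
At 45.8°: sec²(45.8°) = 1/0.6972² = 2.057.
At 3.7°: sec²(3.7°) = 1/0.9979² = 1.004.
Ratio = 2.057/1.004 = cos²(3.7°)/cos²(45.8°) ≈ 2.05.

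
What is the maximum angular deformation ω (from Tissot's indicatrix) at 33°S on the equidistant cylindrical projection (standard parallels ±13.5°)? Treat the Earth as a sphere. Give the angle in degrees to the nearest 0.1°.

With standard parallel φ₀ = 13.5°, the equirectangular projection gives x = Rλ cos φ₀, y = Rφ, so h = 1 and k = cos 13.5° / cos φ.
At 33°: h = 1.000, k = 1.159; principal scales a = 1.159, b = 1.000.
sin(ω/2) = (a − b)/(a + b) = 0.1594/2.159 = 0.07382, so ω = 2 arcsin(0.07382) ≈ 8.5°.

8.5°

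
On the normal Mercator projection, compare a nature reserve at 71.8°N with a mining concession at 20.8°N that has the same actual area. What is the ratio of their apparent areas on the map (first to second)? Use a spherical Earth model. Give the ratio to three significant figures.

8.96

On Mercator, area is exaggerated by sec²φ = 1/cos²φ.
At 71.8°: sec²(71.8°) = 1/0.3123² = 10.25.
At 20.8°: sec²(20.8°) = 1/0.9348² = 1.144.
Ratio = 10.25/1.144 = cos²(20.8°)/cos²(71.8°) ≈ 8.96.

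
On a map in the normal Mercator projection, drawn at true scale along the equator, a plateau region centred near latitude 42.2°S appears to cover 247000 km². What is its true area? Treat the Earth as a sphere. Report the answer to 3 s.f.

136000 km²

Mercator is conformal, so the point scale is isotropic: h = k = sec φ = 1/cos φ.
Areal scale = k² = sec²φ = 1/cos²(42.2°) = 1/0.7408² = 1.822.
True area = apparent / (areal scale) = 247000 / 1.822 ≈ 136000 km².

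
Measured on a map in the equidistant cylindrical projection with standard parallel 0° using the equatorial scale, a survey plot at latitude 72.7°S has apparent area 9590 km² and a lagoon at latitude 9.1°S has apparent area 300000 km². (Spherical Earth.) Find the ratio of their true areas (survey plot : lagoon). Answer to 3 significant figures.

0.00963

On the plate carrée, areal scale = h·k = 1 × sec φ, so true area = apparent × cos φ.
True area of survey plot: 9590 × cos(72.7°) = 9590 × 0.2974 = 2852 km².
True area of lagoon: 300000 × cos(9.1°) = 300000 × 0.9874 = 296200 km².
Ratio = 2852 / 296200 ≈ 0.00963.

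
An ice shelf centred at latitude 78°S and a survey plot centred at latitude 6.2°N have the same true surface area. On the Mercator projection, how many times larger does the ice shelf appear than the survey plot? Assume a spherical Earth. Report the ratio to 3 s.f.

22.9

On Mercator, area is exaggerated by sec²φ = 1/cos²φ.
At 78°: sec²(78°) = 1/0.2079² = 23.13.
At 6.2°: sec²(6.2°) = 1/0.9942² = 1.012.
Ratio = 23.13/1.012 = cos²(6.2°)/cos²(78°) ≈ 22.9.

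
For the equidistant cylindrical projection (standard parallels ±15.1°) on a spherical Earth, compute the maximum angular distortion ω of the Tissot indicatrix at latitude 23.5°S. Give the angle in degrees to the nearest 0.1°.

2.9°

In the equirectangular projection with standard parallel φ₀ = 15.1° (x = Rλ cos φ₀, y = Rφ), meridians are true-scale (h = 1) and the parallel scale is k = cos φ₀ / cos φ.
At 23.5°: h = 1.000, k = 1.053; principal scales a = 1.053, b = 1.000.
sin(ω/2) = (a − b)/(a + b) = 0.05279/2.053 = 0.02572, so ω = 2 arcsin(0.02572) ≈ 2.9°.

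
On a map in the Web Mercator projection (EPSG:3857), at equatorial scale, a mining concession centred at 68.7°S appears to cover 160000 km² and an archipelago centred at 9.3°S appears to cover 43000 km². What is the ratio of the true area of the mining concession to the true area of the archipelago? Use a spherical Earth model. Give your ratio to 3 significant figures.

Since Mercator area scale is 1/cos²φ, the true area equals the apparent area multiplied by cos²φ.
True area of mining concession: 160000 × cos²(68.7°) = 160000 × 0.1320 = 21110 km².
True area of archipelago: 43000 × cos²(9.3°) = 43000 × 0.9739 = 41880 km².
Ratio = 21110 / 41880 ≈ 0.504.

0.504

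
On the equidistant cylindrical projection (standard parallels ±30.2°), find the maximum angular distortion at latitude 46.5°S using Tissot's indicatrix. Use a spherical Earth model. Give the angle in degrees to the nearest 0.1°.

13.0°

With standard parallel φ₀ = 30.2°, the equirectangular projection gives x = Rλ cos φ₀, y = Rφ, so h = 1 and k = cos 30.2° / cos φ.
At 46.5°: h = 1.000, k = 1.256; principal scales a = 1.256, b = 1.000.
sin(ω/2) = (a − b)/(a + b) = 0.2556/2.256 = 0.1133, so ω = 2 arcsin(0.1133) ≈ 13.0°.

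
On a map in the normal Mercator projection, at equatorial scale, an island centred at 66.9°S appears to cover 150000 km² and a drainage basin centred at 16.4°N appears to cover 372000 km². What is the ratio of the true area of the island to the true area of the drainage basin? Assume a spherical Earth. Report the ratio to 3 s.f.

0.0674

On Mercator the areal scale is sec²φ, so true area = apparent × cos²φ.
True area of island: 150000 × cos²(66.9°) = 150000 × 0.1539 = 23090 km².
True area of drainage basin: 372000 × cos²(16.4°) = 372000 × 0.9203 = 342300 km².
Ratio = 23090 / 342300 ≈ 0.0674.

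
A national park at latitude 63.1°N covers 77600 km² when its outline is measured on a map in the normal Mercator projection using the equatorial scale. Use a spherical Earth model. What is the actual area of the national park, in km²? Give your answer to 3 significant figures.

The Mercator projection is conformal; its linear scale factor is the same in every direction and equals sec φ = 1/cos φ.
Areal scale = k² = sec²φ = 1/cos²(63.1°) = 1/0.4524² = 4.885.
True area = apparent / (areal scale) = 77600 / 4.885 ≈ 15900 km².

15900 km²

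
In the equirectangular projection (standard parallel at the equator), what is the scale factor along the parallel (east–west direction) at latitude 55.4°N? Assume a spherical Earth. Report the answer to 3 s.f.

For the equirectangular projection with φ₀ = 0 (plate carrée), h = 1 along meridians and k = sec φ along parallels.
k = 1/cos 55.4° = 1/0.5678 = 1.761.

1.76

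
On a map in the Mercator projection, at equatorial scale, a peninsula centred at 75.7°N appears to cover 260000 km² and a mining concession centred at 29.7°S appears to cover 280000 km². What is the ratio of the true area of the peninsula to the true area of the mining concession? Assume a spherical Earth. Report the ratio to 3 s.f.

Mercator's areal exaggeration is sec²φ; hence true area = (apparent area) · cos²φ.
True area of peninsula: 260000 × cos²(75.7°) = 260000 × 0.06101 = 15860 km².
True area of mining concession: 280000 × cos²(29.7°) = 280000 × 0.7545 = 211300 km².
Ratio = 15860 / 211300 ≈ 0.0751.

0.0751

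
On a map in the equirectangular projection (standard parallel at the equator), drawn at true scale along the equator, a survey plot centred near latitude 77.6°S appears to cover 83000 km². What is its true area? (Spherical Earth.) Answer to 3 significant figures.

For the equirectangular projection with φ₀ = 0 (plate carrée), h = 1 along meridians and k = sec φ along parallels.
Areal scale = h·k = 1 × sec φ; at 77.6°, h = 1.000, k = 4.657, so h·k = 4.657.
True area = apparent / (areal scale) = 83000 / 4.657 ≈ 17800 km².

17800 km²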